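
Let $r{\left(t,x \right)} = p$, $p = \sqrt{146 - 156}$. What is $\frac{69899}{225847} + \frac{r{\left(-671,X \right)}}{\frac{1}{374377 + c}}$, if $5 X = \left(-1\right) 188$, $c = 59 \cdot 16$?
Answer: $\frac{69899}{225847} + 375321 i \sqrt{10} \approx 0.3095 + 1.1869 \cdot 10^{6} i$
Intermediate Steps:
$c = 944$
$X = - \frac{188}{5}$ ($X = \frac{\left(-1\right) 188}{5} = \frac{1}{5} \left(-188\right) = - \frac{188}{5} \approx -37.6$)
$p = i \sqrt{10}$ ($p = \sqrt{-10} = i \sqrt{10} \approx 3.1623 i$)
$r{\left(t,x \right)} = i \sqrt{10}$
$\frac{69899}{225847} + \frac{r{\left(-671,X \right)}}{\frac{1}{374377 + c}} = \frac{69899}{225847} + \frac{i \sqrt{10}}{\frac{1}{374377 + 944}} = 69899 \cdot \frac{1}{225847} + \frac{i \sqrt{10}}{\frac{1}{375321}} = \frac{69899}{225847} + i \sqrt{10} \frac{1}{\frac{1}{375321}} = \frac{69899}{225847} + i \sqrt{10} \cdot 375321 = \frac{69899}{225847} + 375321 i \sqrt{10}$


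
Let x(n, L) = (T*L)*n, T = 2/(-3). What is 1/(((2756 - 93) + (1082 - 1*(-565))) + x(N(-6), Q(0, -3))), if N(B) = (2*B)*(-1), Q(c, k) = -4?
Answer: 1/4342 ≈ 0.00023031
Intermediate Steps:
T = -⅔ (T = 2*(-⅓) = -⅔ ≈ -0.66667)
N(B) = -2*B
x(n, L) = -2*L*n/3 (x(n, L) = (-2*L/3)*n = -2*L*n/3)
1/(((2756 - 93) + (1082 - 1*(-565))) + x(N(-6), Q(0, -3))) = 1/(((2756 - 93) + (1082 - 1*(-565))) - ⅔*(-4)*(-2*(-6))) = 1/((2663 + (1082 + 565)) - ⅔*(-4)*12) = 1/((2663 + 1647) + 32) = 1/(4310 + 32) = 1/4342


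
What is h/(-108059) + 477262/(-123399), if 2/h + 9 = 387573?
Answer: -3331271123301185/861320459913354 ≈ -3.8676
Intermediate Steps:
h = 1/193782 (h = 2/(-9 + 387573) = 2/387564 = 2*(1/387564) = 1/193782 ≈ 5.1604e-6)
h/(-108059) + 477262/(-123399) = (1/193782)/(-108059) + 477262/(-123399) = (1/193782)*(-1/108059) + 477262*(-1/123399) = -1/20939889138 - 477262/123399 = -3331271123301185/861320459913354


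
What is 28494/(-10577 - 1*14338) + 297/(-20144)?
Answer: -193794297/167295920 ≈ -1.1584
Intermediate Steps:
28494/(-10577 - 1*14338) + 297/(-20144) = 28494/(-10577 - 14338) + 297*(-1/20144) = 28494/(-24915) - 297/20144 = 28494*(-1/24915) - 297/20144 = -9498/8305 - 297/20144 = -193794297/167295920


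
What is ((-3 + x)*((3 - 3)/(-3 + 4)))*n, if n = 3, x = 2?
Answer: 0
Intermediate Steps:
((-3 + x)*((3 - 3)/(-3 + 4)))*n = ((-3 + 2)*((3 - 3)/(-3 + 4)))*3 = -0/1*3 = -0*3 = -1*0*3 = 0*3 = 0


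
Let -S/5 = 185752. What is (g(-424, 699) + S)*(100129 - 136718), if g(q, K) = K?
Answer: 33956823929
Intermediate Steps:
S = -928760 (S = -5*185752 = -928760)
(g(-424, 699) + S)*(100129 - 136718) = (699 - 928760)*(100129 - 136718) = -928061*(-36589) = 33956823929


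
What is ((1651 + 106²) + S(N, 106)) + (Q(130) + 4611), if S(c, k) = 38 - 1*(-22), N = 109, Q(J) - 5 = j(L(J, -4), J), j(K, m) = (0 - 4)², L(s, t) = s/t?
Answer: 17579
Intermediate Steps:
j(K, m) = 16 (j(K, m) = (-4)² = 16)
Q(J) = 21 (Q(J) = 5 + 16 = 21)
S(c, k) = 60 (S(c, k) = 38 + 22 = 60)
((1651 + 106²) + S(N, 106)) + (Q(130) + 4611) = ((1651 + 106²) + 60) + (21 + 4611) = ((1651 + 11236) + 60) + 4632 = (12887 + 60) + 4632 = 12947 + 4632 = 17579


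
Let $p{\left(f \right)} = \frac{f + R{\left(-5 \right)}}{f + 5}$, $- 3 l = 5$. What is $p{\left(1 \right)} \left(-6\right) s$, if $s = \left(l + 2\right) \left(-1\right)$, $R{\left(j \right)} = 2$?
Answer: $1$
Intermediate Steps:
$l = - \frac{5}{3}$ ($l = \left(- \frac{1}{3}\right) 5 = - \frac{5}{3} \approx -1.6667$)
$p{\left(f \right)} = \frac{2 + f}{5 + f}$ ($p{\left(f \right)} = \frac{f + 2}{f + 5} = \frac{2 + f}{5 + f}$)
$s = - \frac{1}{3}$ ($s = \left(- \frac{5}{3} + 2\right) \left(-1\right) = \frac{1}{3} \left(-1\right) = - \frac{1}{3} \approx -0.33333$)
$p{\left(1 \right)} \left(-6\right) s = \frac{2 + 1}{5 + 1} \left(-6\right) \left(- \frac{1}{3}\right) = \frac{1}{6} \cdot 3 \left(-6\right) \left(- \frac{1}{3}\right) = \frac{1}{2} \left(-6\right) \left(- \frac{1}{3}\right) = \left(-3\right) \left(- \frac{1}{3}\right) = 1$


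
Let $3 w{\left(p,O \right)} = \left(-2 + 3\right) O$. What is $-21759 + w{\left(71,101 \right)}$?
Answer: $- \frac{65176}{3} \approx -21725.0$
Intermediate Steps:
$w{\left(p,O \right)} = \frac{O}{3}$ ($w{\left(p,O \right)} = \frac{\left(-2 + 3\right) O}{3} = \frac{1 O}{3} = \frac{O}{3}$)
$-21759 + w{\left(71,101 \right)} = -21759 + \frac{1}{3} \cdot 101 = -21759 + \frac{101}{3} = - \frac{65176}{3}$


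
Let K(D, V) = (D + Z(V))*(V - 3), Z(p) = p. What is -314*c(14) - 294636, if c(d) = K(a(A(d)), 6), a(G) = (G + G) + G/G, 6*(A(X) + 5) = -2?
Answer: -291182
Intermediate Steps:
A(X) = -16/3 (A(X) = -5 + (⅙)*(-2) = -5 - ⅓ = -16/3)
a(G) = 1 + 2*G (a(G) = 2*G + 1 = 1 + 2*G)
K(D, V) = (-3 + V)*(D + V) (K(D, V) = (D + V)*(V - 3) = (D + V)*(-3 + V) = (-3 + V)*(D + V))
c(d) = -11 (c(d) = 6² - 3*(1 + 2*(-16/3)) - 3*6 + (1 + 2*(-16/3))*6 = 36 - 3*(1 - 32/3) - 18 + (1 - 32/3)*6 = 36 - 3*(-29/3) - 18 - 29/3*6 = 36 + 29 - 18 - 58 = -11)
-314*c(14) - 294636 = -314*(-11) - 294636 = 3454 - 294636 = -291182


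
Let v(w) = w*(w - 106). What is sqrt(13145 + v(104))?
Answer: sqrt(12937) ≈ 113.74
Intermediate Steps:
v(w) = w*(-106 + w)
sqrt(13145 + v(104)) = sqrt(13145 + 104*(-106 + 104)) = sqrt(13145 + 104*(-2)) = sqrt(13145 - 208) = sqrt(12937)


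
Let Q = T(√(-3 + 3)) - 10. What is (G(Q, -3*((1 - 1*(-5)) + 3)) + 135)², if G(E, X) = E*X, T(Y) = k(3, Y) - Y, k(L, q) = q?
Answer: 164025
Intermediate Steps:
T(Y) = 0 (T(Y) = Y - Y = 0)
Q = -10 (Q = 0 - 10 = -10)
(G(Q, -3*((1 - 1*(-5)) + 3)) + 135)² = (-(-30)*((1 - 1*(-5)) + 3) + 135)² = (-(-30)*((1 + 5) + 3) + 135)² = (-(-30)*(6 + 3) + 135)² = (-(-30)*9 + 135)² = (-10*(-27) + 135)² = (270 + 135)² = 405² = 164025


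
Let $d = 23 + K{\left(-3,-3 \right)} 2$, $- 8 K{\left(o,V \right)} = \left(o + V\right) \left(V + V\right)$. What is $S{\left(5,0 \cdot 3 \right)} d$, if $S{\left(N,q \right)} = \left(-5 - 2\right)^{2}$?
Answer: $686$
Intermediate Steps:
$S{\left(N,q \right)} = 49$ ($S{\left(N,q \right)} = \left(-7\right)^{2} = 49$)
$K{\left(o,V \right)} = - \frac{V \left(V + o\right)}{4}$ ($K{\left(o,V \right)} = - \frac{\left(o + V\right) \left(V + V\right)}{8} = - \frac{\left(V + o\right) 2 V}{8} = - \frac{2 V \left(V + o\right)}{8} = - \frac{V \left(V + o\right)}{4}$)
$d = 14$ ($d = 23 + \left(- \frac{1}{4}\right) \left(-3\right) \left(-3 - 3\right) 2 = 23 + \left(- \frac{1}{4}\right) \left(-3\right) \left(-6\right) 2 = 23 - 9 = 14$)
$S{\left(5,0 \cdot 3 \right)} d = 49 \cdot 14 = 686$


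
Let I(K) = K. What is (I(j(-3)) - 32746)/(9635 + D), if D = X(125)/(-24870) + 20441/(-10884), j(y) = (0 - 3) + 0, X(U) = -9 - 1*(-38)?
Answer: -1477444280820/434590343749 ≈ -3.3996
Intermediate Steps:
X(U) = 29 (X(U) = -9 + 38 = 29)
j(y) = -3 (j(y) = -3 + 0 = -3)
D = -84780551/45114180 (D = 29/(-24870) + 20441/(-10884) = 29*(-1/24870) + 20441*(-1/10884) = -29/24870 - 20441/10884 = -84780551/45114180 ≈ -1.8792)
(I(j(-3)) - 32746)/(9635 + D) = (-3 - 32746)/(9635 - 84780551/45114180) = -32749/434590343749/45114180 = -32749*45114180/434590343749 = -1477444280820/434590343749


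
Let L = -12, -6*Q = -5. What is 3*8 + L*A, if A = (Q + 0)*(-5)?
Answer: 74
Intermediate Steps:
Q = 5/6 (Q = -1/6*(-5) = 5/6 ≈ 0.83333)
A = -25/6 (A = (5/6 + 0)*(-5) = (5/6)*(-5) = -25/6 ≈ -4.1667)
3*8 + L*A = 3*8 - 12*(-25/6) = 24 + 50 = 74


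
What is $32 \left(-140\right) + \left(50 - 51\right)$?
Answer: $-4481$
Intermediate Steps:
$32 \left(-140\right) + \left(50 - 51\right) = -4480 - 1 = -4481$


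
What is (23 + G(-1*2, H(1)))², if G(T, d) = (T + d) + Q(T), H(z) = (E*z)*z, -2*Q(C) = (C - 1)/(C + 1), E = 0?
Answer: 1521/4 ≈ 380.25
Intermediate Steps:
Q(C) = -(-1 + C)/(2*(1 + C)) (Q(C) = -(C - 1)/(2*(C + 1)) = -(-1 + C)/(2*(1 + C)))
H(z) = 0 (H(z) = (0*z)*z = 0*z = 0)
G(T, d) = T + d + (1 - T)/(2*(1 + T)) (G(T, d) = (T + d) + (1 - T)/(2*(1 + T)) = T + d + (1 - T)/(2*(1 + T)))
(23 + G(-1*2, H(1)))² = (23 + (1 - (-1)*2 + 2*(1 - 1*2)*(-1*2 + 0))/(2*(1 - 1*2)))² = (23 + (1 - 1*(-2) + 2*(1 - 2)*(-2 + 0))/(2*(1 - 2)))² = (23 + (½)*(1 + 2 + 2*(-1)*(-2))/(-1))² = (23 + (½)*(-1)*(1 + 2 + 4))² = (23 + (½)*(-1)*7)² = (23 - 7/2)² = (39/2)² = 1521/4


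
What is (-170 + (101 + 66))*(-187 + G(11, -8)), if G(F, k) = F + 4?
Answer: 516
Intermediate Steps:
G(F, k) = 4 + F
(-170 + (101 + 66))*(-187 + G(11, -8)) = (-170 + (101 + 66))*(-187 + (4 + 11)) = (-170 + 167)*(-187 + 15) = -3*(-172) = 516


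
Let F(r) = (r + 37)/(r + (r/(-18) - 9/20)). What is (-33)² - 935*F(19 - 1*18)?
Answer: -6298479/89 ≈ -70769.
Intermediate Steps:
F(r) = (37 + r)/(-9/20 + 17*r/18) (F(r) = (37 + r)/(r + (r*(-1/18) - 9*1/20)) = (37 + r)/(r + (-r/18 - 9/20)) = (37 + r)/(r + (-9/20 - r/18)) = (37 + r)/(-9/20 + 17*r/18))
(-33)² - 935*F(19 - 1*18) = (-33)² - 168300*(37 + (19 - 1*18))/(-81 + 170*(19 - 1*18)) = 1089 - 168300*(37 + (19 - 18))/(-81 + 170*(19 - 18)) = 1089 - 168300*(37 + 1)/(-81 + 170*1) = 1089 - 168300*38/(-81 + 170) = 1089 - 168300*38/89 = 1089 - 935*6840/89 = 1089 - 6395400/89 = -6298479/89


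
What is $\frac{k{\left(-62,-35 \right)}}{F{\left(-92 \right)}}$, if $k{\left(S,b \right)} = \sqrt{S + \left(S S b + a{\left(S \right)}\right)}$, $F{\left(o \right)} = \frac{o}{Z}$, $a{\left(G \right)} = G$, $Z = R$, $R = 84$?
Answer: $- \frac{42 i \sqrt{33666}}{23} \approx - 335.06 i$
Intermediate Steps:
$Z = 84$
$F{\left(o \right)} = \frac{o}{84}$
$k{\left(S,b \right)} = \sqrt{2 S + b S^{2}}$ ($k{\left(S,b \right)} = \sqrt{S + \left(S S b + S\right)} = \sqrt{S + \left(S^{2} b + S\right)} = \sqrt{S + \left(b S^{2} + S\right)} = \sqrt{S + \left(S + b S^{2}\right)} = \sqrt{2 S + b S^{2}}$)
$\frac{k{\left(-62,-35 \right)}}{F{\left(-92 \right)}} = \frac{\sqrt{- 62 \left(2 - -2170\right)}}{\frac{1}{84} \left(-92\right)} = \frac{\sqrt{- 62 \left(2 + 2170\right)}}{- \frac{23}{21}} = \sqrt{\left(-62\right) 2172} \left(- \frac{21}{23}\right) = \sqrt{-134664} \left(- \frac{21}{23}\right) = 2 i \sqrt{33666} \left(- \frac{21}{23}\right) = - \frac{42 i \sqrt{33666}}{23}$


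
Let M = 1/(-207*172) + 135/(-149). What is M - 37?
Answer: -201091541/5304996 ≈ -37.906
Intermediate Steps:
M = -4806689/5304996 (M = -1/207*1/172 + 135*(-1/149) = -1/35604 - 135/149 = -4806689/5304996 ≈ -0.90607)
M - 37 = -4806689/5304996 - 37 = -201091541/5304996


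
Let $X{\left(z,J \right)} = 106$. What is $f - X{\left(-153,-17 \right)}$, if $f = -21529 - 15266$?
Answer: $-36901$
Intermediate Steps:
$f = -36795$
$f - X{\left(-153,-17 \right)} = -36795 - 106 = -36901$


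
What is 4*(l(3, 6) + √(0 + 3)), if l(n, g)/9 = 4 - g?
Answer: -72 + 4*√3 ≈ -65.072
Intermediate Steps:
l(n, g) = 36 - 9*g (l(n, g) = 9*(4 - g) = 36 - 9*g)
4*(l(3, 6) + √(0 + 3)) = 4*((36 - 9*6) + √(0 + 3)) = 4*((36 - 54) + √3) = 4*(-18 + √3) = -72 + 4*√3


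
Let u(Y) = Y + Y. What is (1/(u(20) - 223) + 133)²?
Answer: 592338244/33489 ≈ 17688.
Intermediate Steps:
u(Y) = 2*Y
(1/(u(20) - 223) + 133)² = (1/(2*20 - 223) + 133)² = (1/(40 - 223) + 133)² = (1/(-183) + 133)² = (-1/183 + 133)² = (24338/183)² = 592338244/33489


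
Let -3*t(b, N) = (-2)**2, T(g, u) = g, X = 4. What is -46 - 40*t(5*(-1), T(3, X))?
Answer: 22/3 ≈ 7.3333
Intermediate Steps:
t(b, N) = -4/3 (t(b, N) = -1/3*(-2)**2 = -1/3*4 = -4/3)
-46 - 40*t(5*(-1), T(3, X)) = -46 - 40*(-4/3) = -46 + 160/3 = 22/3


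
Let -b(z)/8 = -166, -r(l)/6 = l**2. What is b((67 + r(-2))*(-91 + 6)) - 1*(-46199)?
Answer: 47527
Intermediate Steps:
r(l) = -6*l**2
b(z) = 1328 (b(z) = -8*(-166) = 1328)
b((67 + r(-2))*(-91 + 6)) - 1*(-46199) = 1328 - 1*(-46199) = 1328 + 46199 = 47527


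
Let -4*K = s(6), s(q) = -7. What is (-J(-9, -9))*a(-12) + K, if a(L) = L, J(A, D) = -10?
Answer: -473/4 ≈ -118.25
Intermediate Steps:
K = 7/4 (K = -¼*(-7) = 7/4 ≈ 1.7500)
(-J(-9, -9))*a(-12) + K = -1*(-10)*(-12) + 7/4 = 10*(-12) + 7/4 = -120 + 7/4 = -473/4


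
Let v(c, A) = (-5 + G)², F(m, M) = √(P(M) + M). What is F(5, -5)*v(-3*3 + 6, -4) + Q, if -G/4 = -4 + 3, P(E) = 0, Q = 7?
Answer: 7 + I*√5 ≈ 7.0 + 2.2361*I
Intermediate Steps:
G = 4 (G = -4*(-4 + 3) = -4*(-1) = 4)
F(m, M) = √M (F(m, M) = √(0 + M) = √M)
v(c, A) = 1 (v(c, A) = (-5 + 4)² = (-1)² = 1)
F(5, -5)*v(-3*3 + 6, -4) + Q = √(-5)*1 + 7 = (I*√5)*1 + 7 = I*√5 + 7 = 7 + I*√5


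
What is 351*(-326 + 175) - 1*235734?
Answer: -288735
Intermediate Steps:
351*(-326 + 175) - 1*235734 = 351*(-151) - 235734 = -53001 - 235734 = -288735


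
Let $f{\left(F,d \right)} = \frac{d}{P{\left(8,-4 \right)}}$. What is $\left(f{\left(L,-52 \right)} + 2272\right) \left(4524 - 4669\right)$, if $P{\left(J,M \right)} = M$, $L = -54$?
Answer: $-331325$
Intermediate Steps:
$f{\left(F,d \right)} = - \frac{d}{4}$ ($f{\left(F,d \right)} = \frac{d}{-4} = d \left(- \frac{1}{4}\right) = - \frac{d}{4}$)
$\left(f{\left(L,-52 \right)} + 2272\right) \left(4524 - 4669\right) = \left(\left(- \frac{1}{4}\right) \left(-52\right) + 2272\right) \left(4524 - 4669\right) = \left(13 + 2272\right) \left(-145\right) = 2285 \left(-145\right) = -331325$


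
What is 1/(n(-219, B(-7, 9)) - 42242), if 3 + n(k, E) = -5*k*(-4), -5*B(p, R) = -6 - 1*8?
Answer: -1/46625 ≈ -2.1448e-5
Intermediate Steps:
B(p, R) = 14/5 (B(p, R) = -(-6 - 1*8)/5 = -(-6 - 8)/5 = -⅕*(-14) = 14/5)
n(k, E) = -3 + 20*k (n(k, E) = -3 - 5*k*(-4) = -3 + 20*k)
1/(n(-219, B(-7, 9)) - 42242) = 1/((-3 + 20*(-219)) - 42242) = 1/((-3 - 4380) - 42242) = 1/(-4383 - 42242) = 1/(-46625) = -1/46625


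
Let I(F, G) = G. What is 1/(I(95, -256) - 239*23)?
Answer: -1/5753 ≈ -0.00017382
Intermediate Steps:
1/(I(95, -256) - 239*23) = 1/(-256 - 239*23) = 1/(-256 - 5497) = 1/(-5753) = -1/5753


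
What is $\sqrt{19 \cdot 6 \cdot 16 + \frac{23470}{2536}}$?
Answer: $\frac{\sqrt{736887739}}{634} \approx 42.817$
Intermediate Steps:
$\sqrt{19 \cdot 6 \cdot 16 + \frac{23470}{2536}} = \sqrt{114 \cdot 16 + 23470 \cdot \frac{1}{2536}} = \sqrt{1824 + \frac{11735}{1268}} = \sqrt{\frac{2324567}{1268}} = \frac{\sqrt{736887739}}{634}$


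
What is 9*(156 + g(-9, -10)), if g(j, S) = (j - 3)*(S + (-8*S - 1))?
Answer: -6048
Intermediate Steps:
g(j, S) = (-1 - 7*S)*(-3 + j) (g(j, S) = (-3 + j)*(S + (-1 - 8*S)) = (-3 + j)*(-1 - 7*S) = (-1 - 7*S)*(-3 + j))
9*(156 + g(-9, -10)) = 9*(156 + (3 - 1*(-9) + 21*(-10) - 7*(-10)*(-9))) = 9*(156 + (3 + 9 - 210 - 630)) = 9*(156 - 828) = 9*(-672) = -6048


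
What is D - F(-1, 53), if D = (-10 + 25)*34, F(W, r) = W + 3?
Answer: 508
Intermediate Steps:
F(W, r) = 3 + W
D = 510 (D = 15*34 = 510)
D - F(-1, 53) = 510 - (3 - 1) = 510 - 1*2 = 510 - 2 = 508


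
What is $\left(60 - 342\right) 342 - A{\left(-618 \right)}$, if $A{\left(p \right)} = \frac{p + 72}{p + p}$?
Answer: $- \frac{19867555}{206} \approx -96445.0$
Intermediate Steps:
$A{\left(p \right)} = \frac{72 + p}{2 p}$
$\left(60 - 342\right) 342 - A{\left(-618 \right)} = \left(60 - 342\right) 342 - \frac{72 - 618}{2 \left(-618\right)} = \left(-282\right) 342 - \frac{1}{2} \left(- \frac{1}{618}\right) \left(-546\right) = -96444 - \frac{91}{206} = - \frac{19867555}{206}$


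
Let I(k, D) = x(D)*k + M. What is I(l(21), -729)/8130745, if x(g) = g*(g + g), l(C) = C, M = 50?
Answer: 22320572/8130745 ≈ 2.7452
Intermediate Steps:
x(g) = 2*g**2 (x(g) = g*(2*g) = 2*g**2)
I(k, D) = 50 + 2*k*D**2 (I(k, D) = (2*D**2)*k + 50 = 2*k*D**2 + 50 = 50 + 2*k*D**2)
I(l(21), -729)/8130745 = (50 + 2*21*(-729)**2)/8130745 = (50 + 2*21*531441)*(1/8130745) = (50 + 22320522)*(1/8130745) = 22320572*(1/8130745) = 22320572/8130745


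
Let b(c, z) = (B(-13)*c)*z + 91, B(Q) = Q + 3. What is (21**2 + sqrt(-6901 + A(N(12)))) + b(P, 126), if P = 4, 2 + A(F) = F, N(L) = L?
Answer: -4508 + I*sqrt(6891) ≈ -4508.0 + 83.012*I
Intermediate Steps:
B(Q) = 3 + Q
A(F) = -2 + F
b(c, z) = 91 - 10*c*z (b(c, z) = ((3 - 13)*c)*z + 91 = (-10*c)*z + 91 = -10*c*z + 91 = 91 - 10*c*z)
(21**2 + sqrt(-6901 + A(N(12)))) + b(P, 126) = (21**2 + sqrt(-6901 + (-2 + 12))) + (91 - 10*4*126) = (441 + sqrt(-6901 + 10)) + (91 - 5040) = (441 + sqrt(-6891)) - 4949 = (441 + I*sqrt(6891)) - 4949 = -4508 + I*sqrt(6891)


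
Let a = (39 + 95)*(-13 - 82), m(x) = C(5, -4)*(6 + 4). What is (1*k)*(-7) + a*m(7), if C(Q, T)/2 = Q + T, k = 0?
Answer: -254600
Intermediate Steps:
C(Q, T) = 2*Q + 2*T (C(Q, T) = 2*(Q + T) = 2*Q + 2*T)
m(x) = 20 (m(x) = (2*5 + 2*(-4))*(6 + 4) = (10 - 8)*10 = 2*10 = 20)
a = -12730 (a = 134*(-95) = -12730)
(1*k)*(-7) + a*m(7) = (1*0)*(-7) - 12730*20 = 0*(-7) - 254600 = 0 - 254600 = -254600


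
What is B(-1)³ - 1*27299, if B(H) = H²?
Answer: -27298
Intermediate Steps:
B(-1)³ - 1*27299 = ((-1)²)³ - 1*27299 = 1³ - 27299 = 1 - 27299 = -27298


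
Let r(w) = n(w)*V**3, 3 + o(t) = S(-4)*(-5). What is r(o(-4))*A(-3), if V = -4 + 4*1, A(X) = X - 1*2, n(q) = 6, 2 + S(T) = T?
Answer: 0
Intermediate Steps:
S(T) = -2 + T
A(X) = -2 + X (A(X) = X - 2 = -2 + X)
V = 0 (V = -4 + 4 = 0)
o(t) = 27 (o(t) = -3 + (-2 - 4)*(-5) = -3 - 6*(-5) = -3 + 30 = 27)
r(w) = 0 (r(w) = 6*0**3 = 6*0 = 0)
r(o(-4))*A(-3) = 0*(-2 - 3) = 0*(-5) = 0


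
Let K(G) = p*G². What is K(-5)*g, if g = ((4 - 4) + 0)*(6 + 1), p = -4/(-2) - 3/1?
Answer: 0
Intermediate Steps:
p = -1 (p = -4*(-½) - 3*1 = 2 - 3 = -1)
K(G) = -G²
g = 0 (g = (0 + 0)*7 = 0*7 = 0)
K(-5)*g = -1*(-5)²*0 = -1*25*0 = -25*0 = 0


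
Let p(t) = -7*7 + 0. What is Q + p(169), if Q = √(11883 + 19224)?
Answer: -49 + √31107 ≈ 127.37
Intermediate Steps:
p(t) = -49 (p(t) = -49 + 0 = -49)
Q = √31107 ≈ 176.37
Q + p(169) = √31107 - 49 = -49 + √31107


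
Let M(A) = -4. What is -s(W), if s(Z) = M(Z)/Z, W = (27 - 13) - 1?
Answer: 4/13 ≈ 0.30769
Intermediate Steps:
W = 13 (W = 14 - 1 = 13)
s(Z) = -4/Z
-s(W) = -(-4)/13 = -1*(-4/13) = 4/13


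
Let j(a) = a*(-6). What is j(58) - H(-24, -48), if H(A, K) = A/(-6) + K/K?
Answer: -353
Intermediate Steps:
j(a) = -6*a
H(A, K) = 1 - A/6 (H(A, K) = A*(-⅙) + 1 = -A/6 + 1 = 1 - A/6)
j(58) - H(-24, -48) = -6*58 - (1 - ⅙*(-24)) = -348 - (1 + 4) = -348 - 1*5 = -348 - 5 = -353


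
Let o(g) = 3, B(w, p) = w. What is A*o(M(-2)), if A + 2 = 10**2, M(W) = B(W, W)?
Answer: 294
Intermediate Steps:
M(W) = W
A = 98 (A = -2 + 10**2 = -2 + 100 = 98)
A*o(M(-2)) = 98*3 = 294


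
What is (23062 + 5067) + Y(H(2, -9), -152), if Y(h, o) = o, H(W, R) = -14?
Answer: 27977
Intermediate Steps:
(23062 + 5067) + Y(H(2, -9), -152) = (23062 + 5067) - 152 = 28129 - 152 = 27977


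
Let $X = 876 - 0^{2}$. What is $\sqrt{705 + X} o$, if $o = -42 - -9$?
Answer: $- 33 \sqrt{1581} \approx -1312.1$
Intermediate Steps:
$o = -33$ ($o = -42 + 9 = -33$)
$X = 876$ ($X = 876 - 0 = 876 + 0 = 876$)
$\sqrt{705 + X} o = \sqrt{705 + 876} \left(-33\right) = \sqrt{1581} \left(-33\right) = - 33 \sqrt{1581}$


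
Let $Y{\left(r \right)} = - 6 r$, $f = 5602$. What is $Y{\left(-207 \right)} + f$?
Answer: $6844$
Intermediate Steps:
$Y{\left(-207 \right)} + f = \left(-6\right) \left(-207\right) + 5602 = 1242 + 5602 = 6844$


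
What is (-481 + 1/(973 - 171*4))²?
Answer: 19323224064/83521 ≈ 2.3136e+5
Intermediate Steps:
(-481 + 1/(973 - 171*4))² = (-481 + 1/(973 - 684))² = (-481 + 1/289)² = (-139008/289)² = 19323224064/83521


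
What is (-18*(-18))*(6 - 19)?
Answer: -4212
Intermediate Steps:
(-18*(-18))*(6 - 19) = 324*(-13) = -4212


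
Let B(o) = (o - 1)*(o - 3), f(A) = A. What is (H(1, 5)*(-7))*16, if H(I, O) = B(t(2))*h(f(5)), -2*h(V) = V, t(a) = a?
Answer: -280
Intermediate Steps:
B(o) = (-1 + o)*(-3 + o)
h(V) = -V/2
H(I, O) = 5/2 (H(I, O) = (3 + 2² - 4*2)*(-½*5) = (3 + 4 - 8)*(-5/2) = -1*(-5/2) = 5/2)
(H(1, 5)*(-7))*16 = ((5/2)*(-7))*16 = -35/2*16 = -280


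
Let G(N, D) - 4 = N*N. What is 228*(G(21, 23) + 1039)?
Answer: 338352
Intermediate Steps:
G(N, D) = 4 + N² (G(N, D) = 4 + N*N = 4 + N²)
228*(G(21, 23) + 1039) = 228*((4 + 21²) + 1039) = 228*((4 + 441) + 1039) = 228*(445 + 1039) = 228*1484 = 338352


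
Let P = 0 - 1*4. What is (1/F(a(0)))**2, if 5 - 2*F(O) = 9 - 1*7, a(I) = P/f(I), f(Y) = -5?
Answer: 4/9 ≈ 0.44444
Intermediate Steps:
P = -4 (P = 0 - 4 = -4)
a(I) = 4/5 (a(I) = -4/(-5) = -4*(-1/5) = 4/5)
F(O) = 3/2 (F(O) = 5/2 - (9 - 1*7)/2 = 5/2 - (9 - 7)/2 = 5/2 - 1/2*2 = 5/2 - 1 = 3/2)
(1/F(a(0)))**2 = (1/(3/2))**2 = (2/3)**2 = 4/9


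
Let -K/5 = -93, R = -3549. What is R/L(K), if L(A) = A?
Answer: -1183/155 ≈ -7.6323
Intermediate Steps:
K = 465 (K = -5*(-93) = 465)
R/L(K) = -3549/465 = -3549*1/465 = -1183/155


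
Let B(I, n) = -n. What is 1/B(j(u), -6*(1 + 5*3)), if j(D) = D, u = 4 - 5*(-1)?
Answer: 1/96 ≈ 0.010417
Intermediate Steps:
u = 9 (u = 4 + 5 = 9)
1/B(j(u), -6*(1 + 5*3)) = 1/(-(-6)*(1 + 5*3)) = 1/(-(-6)*(1 + 15)) = 1/(-(-6)*16) = 1/(-1*(-96)) = 1/96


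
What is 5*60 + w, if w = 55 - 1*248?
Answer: 107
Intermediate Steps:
w = -193 (w = 55 - 248 = -193)
5*60 + w = 5*60 - 193 = 300 - 193 = 107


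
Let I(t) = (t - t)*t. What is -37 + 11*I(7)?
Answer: -37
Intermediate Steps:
I(t) = 0 (I(t) = 0*t = 0)
-37 + 11*I(7) = -37 + 11*0 = -37 + 0 = -37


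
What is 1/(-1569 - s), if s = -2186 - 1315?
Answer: 1/1932 ≈ 0.00051760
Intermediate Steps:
s = -3501
1/(-1569 - s) = 1/(-1569 - 1*(-3501)) = 1/(-1569 + 3501) = 1/1932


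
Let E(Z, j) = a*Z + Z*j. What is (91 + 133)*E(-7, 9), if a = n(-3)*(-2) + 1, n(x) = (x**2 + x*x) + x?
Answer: 31360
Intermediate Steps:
n(x) = x + 2*x**2 (n(x) = (x**2 + x**2) + x = 2*x**2 + x = x + 2*x**2)
a = -29 (a = -3*(1 + 2*(-3))*(-2) + 1 = -3*(1 - 6)*(-2) + 1 = -3*(-5)*(-2) + 1 = 15*(-2) + 1 = -30 + 1 = -29)
E(Z, j) = -29*Z + Z*j
(91 + 133)*E(-7, 9) = (91 + 133)*(-7*(-29 + 9)) = 224*(-7*(-20)) = 224*140 = 31360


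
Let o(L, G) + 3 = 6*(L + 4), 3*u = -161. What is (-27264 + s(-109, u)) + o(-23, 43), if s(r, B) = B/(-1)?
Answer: -81982/3 ≈ -27327.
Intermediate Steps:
u = -161/3 (u = (⅓)*(-161) = -161/3 ≈ -53.667)
o(L, G) = 21 + 6*L (o(L, G) = -3 + 6*(L + 4) = -3 + 6*(4 + L) = -3 + (24 + 6*L) = 21 + 6*L)
s(r, B) = -B (s(r, B) = B*(-1) = -B)
(-27264 + s(-109, u)) + o(-23, 43) = (-27264 - 1*(-161/3)) + (21 + 6*(-23)) = (-27264 + 161/3) + (21 - 138) = -81631/3 - 117 = -81982/3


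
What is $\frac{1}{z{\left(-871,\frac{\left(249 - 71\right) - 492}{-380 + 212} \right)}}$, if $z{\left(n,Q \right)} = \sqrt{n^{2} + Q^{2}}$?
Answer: $\frac{84 \sqrt{5352995545}}{5352995545} \approx 0.0011481$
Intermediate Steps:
$z{\left(n,Q \right)} = \sqrt{Q^{2} + n^{2}}$
$\frac{1}{z{\left(-871,\frac{\left(249 - 71\right) - 492}{-380 + 212} \right)}} = \frac{1}{\sqrt{\left(\frac{\left(249 - 71\right) - 492}{-380 + 212}\right)^{2} + \left(-871\right)^{2}}} = \frac{1}{\sqrt{\left(\frac{\left(249 - 71\right) - 492}{-168}\right)^{2} + 758641}} = \frac{1}{\sqrt{\left(\left(178 - 492\right) \left(- \frac{1}{168}\right)\right)^{2} + 758641}} = \frac{1}{\sqrt{\left(\left(-314\right) \left(- \frac{1}{168}\right)\right)^{2} + 758641}} = \frac{1}{\sqrt{\left(\frac{157}{84}\right)^{2} + 758641}} = \frac{1}{\sqrt{\frac{24649}{7056} + 758641}} = \frac{1}{\sqrt{\frac{5352995545}{7056}}} = \frac{1}{\frac{1}{84} \sqrt{5352995545}} = \frac{84 \sqrt{5352995545}}{5352995545}$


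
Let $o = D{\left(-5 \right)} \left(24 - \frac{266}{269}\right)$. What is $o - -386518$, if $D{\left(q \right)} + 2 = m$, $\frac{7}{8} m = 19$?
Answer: $\frac{728667614}{1883} \approx 3.8697 \cdot 10^{5}$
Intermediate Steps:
$m = \frac{152}{7}$ ($m = \frac{8}{7} \cdot 19 = \frac{152}{7} \approx 21.714$)
$D{\left(q \right)} = \frac{138}{7}$ ($D{\left(q \right)} = -2 + \frac{152}{7} = \frac{138}{7}$)
$o = \frac{854220}{1883}$ ($o = \frac{138 \left(24 - \frac{266}{269}\right)}{7} = \frac{138}{7} \cdot \frac{6190}{269} = \frac{854220}{1883} \approx 453.65$)
$o - -386518 = \frac{854220}{1883} - -386518 = \frac{854220}{1883} + 386518 = \frac{728667614}{1883}$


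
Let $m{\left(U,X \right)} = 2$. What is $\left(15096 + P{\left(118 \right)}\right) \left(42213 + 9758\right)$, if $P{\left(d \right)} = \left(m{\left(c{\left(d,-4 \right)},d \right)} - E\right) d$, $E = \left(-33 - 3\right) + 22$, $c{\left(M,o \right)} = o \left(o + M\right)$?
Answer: $882675464$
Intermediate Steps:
$c{\left(M,o \right)} = o \left(M + o\right)$
$E = -14$ ($E = -36 + 22 = -14$)
$P{\left(d \right)} = 16 d$ ($P{\left(d \right)} = \left(2 - -14\right) d = \left(2 + 14\right) d = 16 d$)
$\left(15096 + P{\left(118 \right)}\right) \left(42213 + 9758\right) = \left(15096 + 16 \cdot 118\right) \left(42213 + 9758\right) = \left(15096 + 1888\right) 51971 = 16984 \cdot 51971 = 882675464$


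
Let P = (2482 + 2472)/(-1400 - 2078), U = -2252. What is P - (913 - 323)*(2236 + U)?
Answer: 16413683/1739 ≈ 9438.6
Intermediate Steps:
P = -2477/1739 (P = 4954/(-3478) = 4954*(-1/3478) = -2477/1739 ≈ -1.4244)
P - (913 - 323)*(2236 + U) = -2477/1739 - (913 - 323)*(2236 - 2252) = -2477/1739 - 590*(-16) = -2477/1739 - 1*(-9440) = -2477/1739 + 9440 = 16413683/1739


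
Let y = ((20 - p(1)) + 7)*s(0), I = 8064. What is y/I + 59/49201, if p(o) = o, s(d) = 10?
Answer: 3317009/99189216 ≈ 0.033441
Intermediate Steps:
y = 260 (y = ((20 - 1*1) + 7)*10 = ((20 - 1) + 7)*10 = (19 + 7)*10 = 26*10 = 260)
y/I + 59/49201 = 260/8064 + 59/49201 = 260*(1/8064) + 59*(1/49201) = 65/2016 + 59/49201 = 3317009/99189216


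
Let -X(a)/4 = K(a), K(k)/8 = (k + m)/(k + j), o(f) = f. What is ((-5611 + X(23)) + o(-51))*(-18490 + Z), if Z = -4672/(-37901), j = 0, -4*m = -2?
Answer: 91787393892004/871723 ≈ 1.0529e+8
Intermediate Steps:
m = ½ (m = -¼*(-2) = ½ ≈ 0.50000)
K(k) = 8*(½ + k)/k (K(k) = 8*((k + ½)/(k + 0)) = 8*((½ + k)/k) = 8*(½ + k)/k)
X(a) = -32 - 16/a (X(a) = -4*(8 + 4/a) = -32 - 16/a)
Z = 4672/37901 (Z = -4672*(-1/37901) = 4672/37901 ≈ 0.12327)
((-5611 + X(23)) + o(-51))*(-18490 + Z) = ((-5611 + (-32 - 16/23)) - 51)*(-18490 + 4672/37901) = ((-5611 + (-32 - 16*1/23)) - 51)*(-700784818/37901) = ((-5611 + (-32 - 16/23)) - 51)*(-700784818/37901) = ((-5611 - 752/23) - 51)*(-700784818/37901) = (-129805/23 - 51)*(-700784818/37901) = -130978/23*(-700784818/37901) = 91787393892004/871723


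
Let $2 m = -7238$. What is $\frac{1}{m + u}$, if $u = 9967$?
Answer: $\frac{1}{6348} \approx 0.00015753$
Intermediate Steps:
$m = -3619$ ($m = \frac{1}{2} \left(-7238\right) = -3619$)
$\frac{1}{m + u} = \frac{1}{-3619 + 9967} = \frac{1}{6348}$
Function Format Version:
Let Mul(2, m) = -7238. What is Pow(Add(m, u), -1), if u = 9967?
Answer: Rational(1, 6348) ≈ 0.00015753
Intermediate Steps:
m = -3619 (m = Mul(Rational(1, 2), -7238) = -3619)
Pow(Add(m, u), -1) = Pow(Add(-3619, 9967), -1) = Pow(6348, -1) = Rational(1, 6348)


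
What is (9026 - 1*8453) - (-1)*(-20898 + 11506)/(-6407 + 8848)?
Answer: 1389301/2441 ≈ 569.15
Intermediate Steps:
(9026 - 1*8453) - (-1)*(-20898 + 11506)/(-6407 + 8848) = (9026 - 8453) - (-1)*(-9392/2441) = 573 - (-1)*(-9392*1/2441) = 573 - (-1)*(-9392)/2441 = 573 - 1*9392/2441 = 573 - 9392/2441 = 1389301/2441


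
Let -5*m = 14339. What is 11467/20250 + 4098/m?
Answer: -250497187/290364750 ≈ -0.86270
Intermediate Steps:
m = -14339/5 (m = -⅕*14339 = -14339/5 ≈ -2867.8)
11467/20250 + 4098/m = 11467/20250 + 4098/(-14339/5) = 11467*(1/20250) + 4098*(-5/14339) = 11467/20250 - 20490/14339 = -250497187/290364750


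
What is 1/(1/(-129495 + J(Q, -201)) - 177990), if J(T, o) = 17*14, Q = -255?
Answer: -129257/23006453431 ≈ -5.6183e-6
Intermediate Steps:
J(T, o) = 238
1/(1/(-129495 + J(Q, -201)) - 177990) = 1/(1/(-129495 + 238) - 177990) = 1/(1/(-129257) - 177990) = 1/(-1/129257 - 177990) = 1/(-23006453431/129257) = -129257/23006453431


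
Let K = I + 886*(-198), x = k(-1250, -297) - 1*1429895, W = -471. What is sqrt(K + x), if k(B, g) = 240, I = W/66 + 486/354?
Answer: I*sqrt(2704259969070)/1298 ≈ 1266.9*I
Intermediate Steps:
I = -7481/1298 (I = -471/66 + 486/354 = -471*1/66 + 486*(1/354) = -157/22 + 81/59 = -7481/1298 ≈ -5.7635)
x = -1429655 (x = 240 - 1*1429895 = 240 - 1429895 = -1429655)
K = -227713025/1298 (K = -7481/1298 + 886*(-198) = -7481/1298 - 175428 = -227713025/1298 ≈ -1.7543e+5)
sqrt(K + x) = sqrt(-227713025/1298 - 1429655) = sqrt(-2083405215/1298) = I*sqrt(2704259969070)/1298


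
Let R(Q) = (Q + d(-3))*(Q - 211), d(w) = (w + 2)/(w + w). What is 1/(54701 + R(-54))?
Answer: 6/413801 ≈ 1.4500e-5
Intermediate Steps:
d(w) = (2 + w)/(2*w) (d(w) = (2 + w)/((2*w)) = (2 + w)*(1/(2*w)) = (2 + w)/(2*w))
R(Q) = (-211 + Q)*(1/6 + Q) (R(Q) = (Q + (1/2)*(2 - 3)/(-3))*(Q - 211) = (Q + (1/2)*(-1/3)*(-1))*(-211 + Q) = (Q + 1/6)*(-211 + Q) = (1/6 + Q)*(-211 + Q) = (-211 + Q)*(1/6 + Q))
1/(54701 + R(-54)) = 1/(54701 + (-211/6 + (-54)**2 - 1265/6*(-54))) = 1/(54701 + (-211/6 + 2916 + 11385)) = 1/(54701 + 85595/6) = 1/(413801/6) = 6/413801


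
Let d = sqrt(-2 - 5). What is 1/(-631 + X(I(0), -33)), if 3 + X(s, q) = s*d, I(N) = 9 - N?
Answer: -634/402523 - 9*I*sqrt(7)/402523 ≈ -0.0015751 - 5.9156e-5*I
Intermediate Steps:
d = I*sqrt(7) (d = sqrt(-7) = I*sqrt(7) ≈ 2.6458*I)
X(s, q) = -3 + I*s*sqrt(7) (X(s, q) = -3 + s*(I*sqrt(7)) = -3 + I*s*sqrt(7))
1/(-631 + X(I(0), -33)) = 1/(-631 + (-3 + I*(9 - 1*0)*sqrt(7))) = 1/(-631 + (-3 + I*(9 + 0)*sqrt(7))) = 1/(-631 + (-3 + I*9*sqrt(7))) = 1/(-631 + (-3 + 9*I*sqrt(7))) = 1/(-634 + 9*I*sqrt(7))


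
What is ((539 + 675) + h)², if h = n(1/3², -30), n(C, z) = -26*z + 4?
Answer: 3992004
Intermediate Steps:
n(C, z) = 4 - 26*z
h = 784 (h = 4 - 26*(-30) = 4 + 780 = 784)
((539 + 675) + h)² = ((539 + 675) + 784)² = (1214 + 784)² = 1998² = 3992004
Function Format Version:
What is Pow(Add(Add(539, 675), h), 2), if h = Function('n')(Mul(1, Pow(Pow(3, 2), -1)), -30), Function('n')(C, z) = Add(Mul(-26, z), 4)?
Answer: 3992004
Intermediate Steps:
Function('n')(C, z) = Add(4, Mul(-26, z))
h = 784 (h = Add(4, Mul(-26, -30)) = Add(4, 780) = 784)
Pow(Add(Add(539, 675), h), 2) = Pow(Add(Add(539, 675), 784), 2) = Pow(Add(1214, 784), 2) = Pow(1998, 2) = 3992004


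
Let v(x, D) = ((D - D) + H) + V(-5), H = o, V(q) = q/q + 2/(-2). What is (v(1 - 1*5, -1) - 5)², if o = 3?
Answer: 4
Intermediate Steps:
V(q) = 0 (V(q) = 1 + 2*(-½) = 1 - 1 = 0)
H = 3
v(x, D) = 3 (v(x, D) = ((D - D) + 3) + 0 = (0 + 3) + 0 = 3 + 0 = 3)
(v(1 - 1*5, -1) - 5)² = (3 - 5)² = (-2)² = 4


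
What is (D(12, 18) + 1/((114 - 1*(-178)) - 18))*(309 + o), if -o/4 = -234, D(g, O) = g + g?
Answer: 8188365/274 ≈ 29885.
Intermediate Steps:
D(g, O) = 2*g
o = 936 (o = -4*(-234) = 936)
(D(12, 18) + 1/((114 - 1*(-178)) - 18))*(309 + o) = (2*12 + 1/((114 - 1*(-178)) - 18))*(309 + 936) = (24 + 1/((114 + 178) - 18))*1245 = (24 + 1/(292 - 18))*1245 = (24 + 1/274)*1245 = (6577/274)*1245 = 8188365/274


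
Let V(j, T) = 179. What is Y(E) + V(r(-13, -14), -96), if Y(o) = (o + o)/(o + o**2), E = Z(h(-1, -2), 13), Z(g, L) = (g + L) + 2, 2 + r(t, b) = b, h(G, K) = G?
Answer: 2687/15 ≈ 179.13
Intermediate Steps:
r(t, b) = -2 + b
Z(g, L) = 2 + L + g (Z(g, L) = (L + g) + 2 = 2 + L + g)
E = 14 (E = 2 + 13 - 1 = 14)
Y(o) = 2*o/(o + o**2) (Y(o) = (2*o)/(o + o**2) = 2*o/(o + o**2))
Y(E) + V(r(-13, -14), -96) = 2/(1 + 14) + 179 = 2/15 + 179 = 2687/15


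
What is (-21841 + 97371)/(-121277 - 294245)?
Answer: -37765/207761 ≈ -0.18177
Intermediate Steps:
(-21841 + 97371)/(-121277 - 294245) = 75530/(-415522) = 75530*(-1/415522) = -37765/207761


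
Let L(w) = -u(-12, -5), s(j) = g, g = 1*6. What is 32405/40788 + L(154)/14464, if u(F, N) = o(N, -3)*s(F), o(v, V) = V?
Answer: 58680013/73744704 ≈ 0.79572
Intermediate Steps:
g = 6
s(j) = 6
u(F, N) = -18 (u(F, N) = -3*6 = -18)
L(w) = 18 (L(w) = -1*(-18) = 18)
32405/40788 + L(154)/14464 = 32405/40788 + 18/14464 = 32405*(1/40788) + 18*(1/14464) = 32405/40788 + 9/7232 = 58680013/73744704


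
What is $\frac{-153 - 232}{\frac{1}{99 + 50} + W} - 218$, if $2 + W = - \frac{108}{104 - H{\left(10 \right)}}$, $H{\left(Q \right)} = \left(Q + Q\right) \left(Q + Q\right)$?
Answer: $\frac{9452}{513} \approx 18.425$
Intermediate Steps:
$H{\left(Q \right)} = 4 Q^{2}$ ($H{\left(Q \right)} = 2 Q 2 Q = 4 Q^{2}$)
$W = - \frac{121}{74}$ ($W = -2 - \frac{108}{104 - 4 \cdot 10^{2}} = -2 - \frac{108}{104 - 4 \cdot 100} = -2 - \frac{108}{104 - 400} = -2 - \frac{108}{-296} = -2 - - \frac{27}{74} = -2 + \frac{27}{74} = - \frac{121}{74} \approx -1.6351$)
$\frac{-153 - 232}{\frac{1}{99 + 50} + W} - 218 = \frac{-153 - 232}{\frac{1}{99 + 50} - \frac{121}{74}} - 218 = - \frac{385}{\frac{1}{149} - \frac{121}{74}} - 218 = - \frac{385}{- \frac{17955}{11026}} - 218 = \left(-385\right) \left(- \frac{11026}{17955}\right) - 218 = \frac{121286}{513} - 218 = \frac{9452}{513}$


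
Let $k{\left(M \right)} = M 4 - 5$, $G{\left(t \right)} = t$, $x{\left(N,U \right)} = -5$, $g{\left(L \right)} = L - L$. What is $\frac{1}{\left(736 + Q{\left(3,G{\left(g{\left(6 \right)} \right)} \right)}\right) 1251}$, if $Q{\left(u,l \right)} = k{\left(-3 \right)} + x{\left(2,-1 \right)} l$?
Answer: $\frac{1}{899469} \approx 1.1118 \cdot 10^{-6}$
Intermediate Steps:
$g{\left(L \right)} = 0$
$k{\left(M \right)} = -5 + 4 M$ ($k{\left(M \right)} = 4 M - 5 = -5 + 4 M$)
$Q{\left(u,l \right)} = -17 - 5 l$ ($Q{\left(u,l \right)} = \left(-5 + 4 \left(-3\right)\right) - 5 l = \left(-5 - 12\right) - 5 l = -17 - 5 l$)
$\frac{1}{\left(736 + Q{\left(3,G{\left(g{\left(6 \right)} \right)} \right)}\right) 1251} = \frac{1}{\left(736 - 17\right) 1251} = \frac{1}{719 \cdot 1251} = \frac{1}{899469}$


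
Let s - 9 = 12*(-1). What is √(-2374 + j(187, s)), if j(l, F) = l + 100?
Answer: I*√2087 ≈ 45.684*I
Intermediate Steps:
s = -3 (s = 9 + 12*(-1) = 9 - 12 = -3)
j(l, F) = 100 + l
√(-2374 + j(187, s)) = √(-2374 + (100 + 187)) = √(-2374 + 287) = √(-2087) = I*√2087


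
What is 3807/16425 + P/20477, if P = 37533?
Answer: 77159496/37370525 ≈ 2.0647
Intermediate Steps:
3807/16425 + P/20477 = 3807/16425 + 37533/20477 = 3807*(1/16425) + 37533*(1/20477) = 423/1825 + 37533/20477 = 77159496/37370525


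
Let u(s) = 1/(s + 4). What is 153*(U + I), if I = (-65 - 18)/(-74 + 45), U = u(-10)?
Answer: 23919/58 ≈ 412.40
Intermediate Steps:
u(s) = 1/(4 + s)
U = -⅙ (U = 1/(4 - 10) = 1/(-6) = -⅙ ≈ -0.16667)
I = 83/29 (I = -83/(-29) = -83*(-1/29) = 83/29 ≈ 2.8621)
153*(U + I) = 153*(-⅙ + 83/29) = 153*(469/174) = 23919/58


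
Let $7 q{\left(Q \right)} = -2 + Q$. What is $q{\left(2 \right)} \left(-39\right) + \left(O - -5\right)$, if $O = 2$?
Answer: $7$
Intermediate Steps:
$q{\left(Q \right)} = - \frac{2}{7} + \frac{Q}{7}$ ($q{\left(Q \right)} = \frac{-2 + Q}{7} = - \frac{2}{7} + \frac{Q}{7}$)
$q{\left(2 \right)} \left(-39\right) + \left(O - -5\right) = \left(- \frac{2}{7} + \frac{1}{7} \cdot 2\right) \left(-39\right) + \left(2 - -5\right) = \left(- \frac{2}{7} + \frac{2}{7}\right) \left(-39\right) + \left(2 + 5\right) = 0 \left(-39\right) + 7 = 0 + 7 = 7$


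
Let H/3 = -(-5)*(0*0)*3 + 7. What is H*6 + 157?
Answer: 283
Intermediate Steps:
H = 21 (H = 3*(-(-5)*(0*0)*3 + 7) = 3*(-(-5)*0*3 + 7) = 3*(-(-5)*0 + 7) = 3*(-5*0 + 7) = 3*(0 + 7) = 3*7 = 21)
H*6 + 157 = 21*6 + 157 = 126 + 157 = 283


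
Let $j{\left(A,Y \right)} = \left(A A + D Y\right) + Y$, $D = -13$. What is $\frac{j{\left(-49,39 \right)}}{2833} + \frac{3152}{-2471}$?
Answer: $- \frac{4153173}{7000343} \approx -0.59328$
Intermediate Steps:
$j{\left(A,Y \right)} = A^{2} - 12 Y$ ($j{\left(A,Y \right)} = \left(A A - 13 Y\right) + Y = \left(A^{2} - 13 Y\right) + Y = A^{2} - 12 Y$)
$\frac{j{\left(-49,39 \right)}}{2833} + \frac{3152}{-2471} = \frac{\left(-49\right)^{2} - 468}{2833} + \frac{3152}{-2471} = \left(2401 - 468\right) \frac{1}{2833} + 3152 \left(- \frac{1}{2471}\right) = 1933 \cdot \frac{1}{2833} - \frac{3152}{2471} = \frac{1933}{2833} - \frac{3152}{2471} = - \frac{4153173}{7000343}$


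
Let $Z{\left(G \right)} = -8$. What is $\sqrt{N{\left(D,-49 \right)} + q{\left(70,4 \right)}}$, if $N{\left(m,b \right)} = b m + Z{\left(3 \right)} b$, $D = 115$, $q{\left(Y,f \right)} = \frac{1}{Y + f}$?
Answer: $\frac{3 i \sqrt{3190066}}{74} \approx 72.408 i$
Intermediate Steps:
$N{\left(m,b \right)} = - 8 b + b m$ ($N{\left(m,b \right)} = b m - 8 b = - 8 b + b m$)
$\sqrt{N{\left(D,-49 \right)} + q{\left(70,4 \right)}} = \sqrt{- 49 \left(-8 + 115\right) + \frac{1}{70 + 4}} = \sqrt{\left(-49\right) 107 + \frac{1}{74}} = \sqrt{-5243 + \frac{1}{74}} = \sqrt{- \frac{387981}{74}} = \frac{3 i \sqrt{3190066}}{74}$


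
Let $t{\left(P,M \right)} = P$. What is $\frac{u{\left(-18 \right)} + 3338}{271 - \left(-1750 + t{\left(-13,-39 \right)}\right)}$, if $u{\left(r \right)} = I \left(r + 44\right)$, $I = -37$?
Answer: $\frac{132}{113} \approx 1.1681$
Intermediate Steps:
$u{\left(r \right)} = -1628 - 37 r$ ($u{\left(r \right)} = - 37 \left(r + 44\right) = - 37 \left(44 + r\right) = -1628 - 37 r$)
$\frac{u{\left(-18 \right)} + 3338}{271 - \left(-1750 + t{\left(-13,-39 \right)}\right)} = \frac{\left(-1628 - -666\right) + 3338}{271 + \left(1750 - -13\right)} = \frac{\left(-1628 + 666\right) + 3338}{271 + \left(1750 + 13\right)} = \frac{-962 + 3338}{271 + 1763} = \frac{2376}{2034} = 2376 \cdot \frac{1}{2034} = \frac{132}{113}$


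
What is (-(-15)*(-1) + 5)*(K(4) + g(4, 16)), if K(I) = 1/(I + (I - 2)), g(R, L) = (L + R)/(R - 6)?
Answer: 295/3 ≈ 98.333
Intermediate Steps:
g(R, L) = (L + R)/(-6 + R)
K(I) = 1/(-2 + 2*I) (K(I) = 1/(I + (-2 + I)) = 1/(-2 + 2*I))
(-(-15)*(-1) + 5)*(K(4) + g(4, 16)) = (-(-15)*(-1) + 5)*(1/(2*(-1 + 4)) + (16 + 4)/(-6 + 4)) = (-3*5 + 5)*((½)/3 + 20/(-2)) = (-15 + 5)*((½)*(⅓) - ½*20) = -10*(⅙ - 10) = -10*(-59/6) = 295/3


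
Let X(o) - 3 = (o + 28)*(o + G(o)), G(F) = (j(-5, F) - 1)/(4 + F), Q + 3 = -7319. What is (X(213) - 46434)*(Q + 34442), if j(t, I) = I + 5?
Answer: 139478160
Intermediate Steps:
Q = -7322 (Q = -3 - 7319 = -7322)
j(t, I) = 5 + I
G(F) = 1 (G(F) = ((5 + F) - 1)/(4 + F) = (4 + F)/(4 + F) = 1)
X(o) = 3 + (1 + o)*(28 + o) (X(o) = 3 + (o + 28)*(o + 1) = 3 + (28 + o)*(1 + o) = 3 + (1 + o)*(28 + o))
(X(213) - 46434)*(Q + 34442) = ((31 + 213² + 29*213) - 46434)*(-7322 + 34442) = ((31 + 45369 + 6177) - 46434)*27120 = (51577 - 46434)*27120 = 5143*27120 = 139478160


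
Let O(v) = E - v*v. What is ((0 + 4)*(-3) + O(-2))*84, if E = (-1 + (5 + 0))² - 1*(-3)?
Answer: 252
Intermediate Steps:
E = 19 (E = (-1 + 5)² + 3 = 4² + 3 = 16 + 3 = 19)
O(v) = 19 - v² (O(v) = 19 - v*v = 19 - v²)
((0 + 4)*(-3) + O(-2))*84 = ((0 + 4)*(-3) + (19 - 1*(-2)²))*84 = (4*(-3) + (19 - 1*4))*84 = (-12 + (19 - 4))*84 = (-12 + 15)*84 = 3*84 = 252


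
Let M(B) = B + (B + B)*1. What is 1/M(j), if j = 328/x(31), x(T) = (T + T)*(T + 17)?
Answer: 124/41 ≈ 3.0244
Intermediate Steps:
x(T) = 2*T*(17 + T) (x(T) = (2*T)*(17 + T) = 2*T*(17 + T))
j = 41/372 (j = 328/((2*31*(17 + 31))) = 328/((2*31*48)) = 328/2976 = 328*(1/2976) = 41/372 ≈ 0.11022)
M(B) = 3*B (M(B) = B + (2*B)*1 = B + 2*B = 3*B)
1/M(j) = 1/(3*(41/372)) = 1/(41/124) = 124/41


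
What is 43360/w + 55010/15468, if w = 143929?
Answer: 4294113385/1113146886 ≈ 3.8576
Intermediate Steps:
43360/w + 55010/15468 = 43360/143929 + 55010/15468 = 43360*(1/143929) + 55010*(1/15468) = 43360/143929 + 27505/7734 = 4294113385/1113146886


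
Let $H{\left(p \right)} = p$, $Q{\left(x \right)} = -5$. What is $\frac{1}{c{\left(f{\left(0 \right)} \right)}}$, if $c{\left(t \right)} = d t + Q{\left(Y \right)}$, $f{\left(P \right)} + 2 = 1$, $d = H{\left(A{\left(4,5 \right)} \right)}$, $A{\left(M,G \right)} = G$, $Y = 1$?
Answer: $- \frac{1}{10} \approx -0.1$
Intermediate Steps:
$d = 5$
$f{\left(P \right)} = -1$ ($f{\left(P \right)} = -2 + 1 = -1$)
$c{\left(t \right)} = -5 + 5 t$ ($c{\left(t \right)} = 5 t - 5 = -5 + 5 t$)
$\frac{1}{c{\left(f{\left(0 \right)} \right)}} = \frac{1}{-5 + 5 \left(-1\right)} = \frac{1}{-5 - 5} = \frac{1}{-10} = - \frac{1}{10}$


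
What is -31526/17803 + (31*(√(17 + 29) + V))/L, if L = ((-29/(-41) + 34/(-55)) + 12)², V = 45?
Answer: 11428734175331/1470057248907 + 157635775*√46/743162121 ≈ 9.2130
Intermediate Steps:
L = 743162121/5085025 (L = ((-29*(-1/41) + 34*(-1/55)) + 12)² = ((29/41 - 34/55) + 12)² = (201/2255 + 12)² = (27261/2255)² = 743162121/5085025 ≈ 146.15)
-31526/17803 + (31*(√(17 + 29) + V))/L = -31526/17803 + (31*(√(17 + 29) + 45))/(743162121/5085025) = -31526*1/17803 + (31*(√46 + 45))*(5085025/743162121) = -31526/17803 + (31*(45 + √46))*(5085025/743162121) = -31526/17803 + (1395 + 31*√46)*(5085025/743162121) = -31526/17803 + (788178875/82573569 + 157635775*√46/743162121) = 11428734175331/1470057248907 + 157635775*√46/743162121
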